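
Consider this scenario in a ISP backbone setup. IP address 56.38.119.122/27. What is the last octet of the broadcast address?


Given: IP = 56.38.119.122, prefix = /27
Host bits = 32 - 27 = 5
Network last octet = 122 AND mask = 96
Host part size = 2^5 - 1 = 31
Broadcast last octet = 96 OR 31 = 127

127


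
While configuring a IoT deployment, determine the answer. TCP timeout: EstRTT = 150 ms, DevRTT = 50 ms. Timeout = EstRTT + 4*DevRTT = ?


Given: EstRTT = 150 ms, DevRTT = 50 ms
Timeout = EstRTT + 4 * DevRTT
4 * DevRTT = 4 * 50 = 200
Timeout = 150 + 200 = 350 ms

350


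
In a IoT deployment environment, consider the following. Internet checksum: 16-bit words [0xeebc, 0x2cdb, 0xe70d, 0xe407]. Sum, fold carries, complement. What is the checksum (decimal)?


Given words: [0xeebc, 0x2cdb, 0xe70d, 0xe407]
Step 1: Sum all words
Raw sum = 61116 + 11483 + 59149 + 58375 = 190123
Step 2: Fold carry: (59051 + 2) = 59053
One's complement = ~59053 & 0xFFFF = 6482

6482


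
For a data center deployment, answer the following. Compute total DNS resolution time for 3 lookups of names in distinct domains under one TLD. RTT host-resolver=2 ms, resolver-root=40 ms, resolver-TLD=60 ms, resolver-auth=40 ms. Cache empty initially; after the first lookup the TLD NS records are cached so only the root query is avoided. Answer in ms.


Lookup 1 (cold cache): local + root + TLD + auth = 2 + 40 + 60 + 40 = 142 ms
Lookups 2..3 (TLD NS cached -> skip root; new domain -> still ask TLD and auth): local + TLD + auth = 2 + 60 + 40 = 102 ms each
Remaining 2 lookups: 2 * 102 = 204 ms
Total = 142 + 204 = 346 ms

346


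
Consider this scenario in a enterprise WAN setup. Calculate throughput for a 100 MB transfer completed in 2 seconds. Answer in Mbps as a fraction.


Given: file = 100 MB, time = 2 s
File in Mb = 100 * 8 = 800 Mb
Throughput = 800 / 2 Mbps
Throughput = 400 Mbps

400


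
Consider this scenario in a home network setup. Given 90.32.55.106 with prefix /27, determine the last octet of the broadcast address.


Given: IP = 90.32.55.106, prefix = /27
Host bits = 32 - 27 = 5
Network last octet = 106 AND mask = 96
Host part size = 2^5 - 1 = 31
Broadcast last octet = 96 OR 31 = 127

127


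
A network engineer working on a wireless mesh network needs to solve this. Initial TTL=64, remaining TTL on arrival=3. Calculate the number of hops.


Given: initial TTL = 64, received TTL = 3
Hops = initial TTL - received TTL
Hops = 64 - 3 = 61

61


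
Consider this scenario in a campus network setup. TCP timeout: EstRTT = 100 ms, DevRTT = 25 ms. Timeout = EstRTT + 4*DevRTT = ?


Given: EstRTT = 100 ms, DevRTT = 25 ms
Timeout = EstRTT + 4 * DevRTT
4 * DevRTT = 4 * 25 = 100
Timeout = 100 + 100 = 200 ms

200


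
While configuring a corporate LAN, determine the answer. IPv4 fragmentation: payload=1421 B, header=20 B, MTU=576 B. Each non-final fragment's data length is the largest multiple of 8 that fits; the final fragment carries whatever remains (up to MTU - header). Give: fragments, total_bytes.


Max data per non-final fragment = floor((MTU - header)/8)*8 = floor((576 - 20)/8)*8 = floor(556/8)*8 = 552 B
Final fragment needs no 8-byte alignment: it can carry up to MTU - header = 556 B
Non-final fragments needed = ceil((payload - 556) / 552) = ceil(865/552) = ceil(1.5670) = 2
Number of fragments = 2 + 1 = 3
Fragment sizes (data): 2 * 552 B + 317 B (last, 317 <= 556 OK)
Total bytes sent = payload + n_frags * header = 1421 + 3*20 = 1421 + 60 = 1481 B

3, 1481


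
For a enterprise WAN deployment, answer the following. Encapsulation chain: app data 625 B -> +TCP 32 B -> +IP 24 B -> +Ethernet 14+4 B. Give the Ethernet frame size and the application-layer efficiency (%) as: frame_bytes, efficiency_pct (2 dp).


TCP segment = 625 + 32 = 657 B
IP packet = 657 + 24 = 681 B
Ethernet frame = 681 + 14 + 4 = 699 B
Efficiency = app / frame = 625 / 699 = 0.894134 = 89.4134% -> 89.41% (2 dp)

699, 89.41


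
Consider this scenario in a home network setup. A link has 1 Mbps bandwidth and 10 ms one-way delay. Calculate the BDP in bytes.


Given: bandwidth = 1 Mbps, delay = 10 ms
BDP in bits = 1 * 10^6 * 10 / 1000
BDP in bits = 10000
BDP in bytes = 10000 / 8 = 1250

1250


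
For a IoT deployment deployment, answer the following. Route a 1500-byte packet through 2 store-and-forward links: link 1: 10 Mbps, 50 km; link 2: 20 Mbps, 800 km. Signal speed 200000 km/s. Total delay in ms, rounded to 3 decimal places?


Packet = 1500 bytes = 12000 bits. Store-and-forward: sum (t_trans + t_prop) per link.
Link 1: t_trans = 12000/(10*10^6) s = 1.2000 ms; t_prop = 50/200000 s = 0.2500 ms; subtotal = 1.4500 ms
Link 2: t_trans = 12000/(20*10^6) s = 0.6000 ms; t_prop = 800/200000 s = 4.0000 ms; subtotal = 4.6000 ms
End-to-end = 1.4500 + 4.6000 = 6.0500 ms -> 6.050 ms (3 dp)

6.050


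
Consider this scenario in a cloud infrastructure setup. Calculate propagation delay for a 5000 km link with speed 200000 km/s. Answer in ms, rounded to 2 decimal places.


Given: distance = 5000 km, speed = 200000 km/s
Delay = distance / speed = 5000 / 200000 seconds
Delay in ms = 5000 * 1000 / 200000
Delay = 25.0000 ms
Rounded to 2 dp = 25.00 ms

25.00


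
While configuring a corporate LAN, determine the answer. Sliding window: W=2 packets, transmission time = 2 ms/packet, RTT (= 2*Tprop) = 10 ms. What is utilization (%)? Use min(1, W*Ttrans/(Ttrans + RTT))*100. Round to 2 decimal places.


Given: W = 2, Ttrans = 2 ms, RTT = 10 ms (= 2 * Tprop, Tprop = 5 ms)
Cycle time = Ttrans + RTT = 2 + 10 = 12 ms (first packet sent until its ACK returns)
W * Ttrans = 2 * 2 = 4 ms of sending per cycle
W * Ttrans / (Ttrans + RTT) = 4 / 12 = 0.333333
U = min(1, 0.333333) = 0.333333
U% = 33.33%

33.33


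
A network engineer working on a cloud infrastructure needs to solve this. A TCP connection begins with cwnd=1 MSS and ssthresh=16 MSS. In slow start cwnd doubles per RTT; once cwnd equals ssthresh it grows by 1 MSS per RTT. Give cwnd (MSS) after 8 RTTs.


RTT 0: cwnd = 1 MSS (initial)
RTT 1: cwnd = 2 MSS (slow start, doubled)
RTT 2: cwnd = 4 MSS (slow start, doubled)
RTT 3: cwnd = 8 MSS (slow start, doubled)
RTT 4: cwnd = 16 MSS (slow start, doubled)
RTT 5: cwnd = 17 MSS (congestion avoidance, +1)
RTT 6: cwnd = 18 MSS (congestion avoidance, +1)
RTT 7: cwnd = 19 MSS (congestion avoidance, +1)
RTT 8: cwnd = 20 MSS (congestion avoidance, +1)

20


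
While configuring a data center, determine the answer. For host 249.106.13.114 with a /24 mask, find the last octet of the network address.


Given: IP = 249.106.13.114, prefix = /24
Subnet mask = 255.255.255.0
Last octet of IP: 114
Last octet of mask: 0
Network last octet = 114 AND 0 = 0

0


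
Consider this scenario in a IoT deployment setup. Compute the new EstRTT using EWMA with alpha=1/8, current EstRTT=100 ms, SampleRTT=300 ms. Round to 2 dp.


Given: EstRTT = 100 ms, SampleRTT = 300 ms, alpha = 1/8
New EstRTT = (1 - alpha) * EstRTT + alpha * SampleRTT
(7/8) * 100 = 87.5
(1/8) * 300 = 37.5
New EstRTT = 87.5 + 37.5 = 125 ms -> 125.00 ms (2 dp)

125.00


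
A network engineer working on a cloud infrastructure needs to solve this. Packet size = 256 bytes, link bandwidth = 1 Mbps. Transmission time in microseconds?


Given: packet = 256 bytes, bandwidth = 1 Mbps
Packet in bits = 256 * 8 = 2048 bits
Bandwidth = 1 * 10^6 = 1000000 bps
Time = 2048 / 1000000 seconds
Time in us = 2048 * 10^6 / 1000000 = 2048

2048


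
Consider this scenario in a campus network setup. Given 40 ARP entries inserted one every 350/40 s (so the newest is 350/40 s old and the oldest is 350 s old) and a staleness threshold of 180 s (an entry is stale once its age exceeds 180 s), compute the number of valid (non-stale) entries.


Ages are k * 350/40 s for k = 1..40 (spacing = 8.7500 s).
Entry k is valid iff k * 350/40 <= 180 iff k <= 40 * 180 / 350 = 20.5714
n_valid = floor(20.5714) = 20
(n_stale = 40 - 20 = 20)

20


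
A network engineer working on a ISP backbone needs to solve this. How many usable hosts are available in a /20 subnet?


Given: subnet mask /20
Host bits = 32 - 20 = 12
Total addresses = 2^12 = 4096
Usable hosts = 4096 - 2 (network + broadcast) = 4094

4094


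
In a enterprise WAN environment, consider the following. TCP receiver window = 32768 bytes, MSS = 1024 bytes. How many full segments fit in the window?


Given: RWND = 32768 bytes, MSS = 1024 bytes
Full segments = floor(RWND / MSS)
Full segments = floor(32768 / 1024)
Full segments = floor(32.0) = 32

32


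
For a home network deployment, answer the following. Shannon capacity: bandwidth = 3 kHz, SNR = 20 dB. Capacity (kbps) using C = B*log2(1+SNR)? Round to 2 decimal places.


Given: B = 3 kHz, SNR = 20 dB
SNR linear = 10^(20/10) = 100
1 + SNR = 101
log2(101) = 6.6582114828
C = 3 * 1000 * 6.6582114828 = 19974.6344 bps
C = 19.974634 kbps -> 19.97 kbps (2 dp)

19.97


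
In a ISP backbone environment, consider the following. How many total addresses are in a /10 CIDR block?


Given: CIDR prefix /10
Host bits = 32 - 10 = 22
Total addresses = 2^22 = 4194304

4194304


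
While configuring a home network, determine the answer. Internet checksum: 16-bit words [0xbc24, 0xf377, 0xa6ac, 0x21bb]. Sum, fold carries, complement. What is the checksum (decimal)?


Given words: [0xbc24, 0xf377, 0xa6ac, 0x21bb]
Step 1: Sum all words
Raw sum = 48164 + 62327 + 42668 + 8635 = 161794
Step 2: Fold carry: (30722 + 2) = 30724
One's complement = ~30724 & 0xFFFF = 34811

34811


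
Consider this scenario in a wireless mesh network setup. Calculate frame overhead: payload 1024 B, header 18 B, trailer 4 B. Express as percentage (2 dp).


Given: payload = 1024 B, header = 18 B, trailer = 4 B
Overhead bytes = header + trailer = 18 + 4 = 22
Total frame = payload + overhead = 1024 + 22 = 1046
Overhead % = 22 / 1046 * 100 = 2.1033% -> 2.10% (2 dp)

2.10


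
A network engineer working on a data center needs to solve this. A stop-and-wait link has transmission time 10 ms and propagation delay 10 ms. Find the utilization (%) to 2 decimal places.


Given: Ttrans = 10 ms, Tprop = 10 ms
RTT = 2 * Tprop = 2 * 10 = 20 ms
U = Ttrans / (Ttrans + RTT)
U = 10 / (10 + 20)
U = 10 / 30 = 0.333333
U% = 33.33%

33.33


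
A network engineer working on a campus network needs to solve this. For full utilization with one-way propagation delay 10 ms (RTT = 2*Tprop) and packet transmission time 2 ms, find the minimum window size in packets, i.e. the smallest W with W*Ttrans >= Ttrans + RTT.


Given: Ttrans = 2 ms, RTT = 20 ms (= 2 * Tprop, Tprop = 10 ms)
Time until first ACK returns = Ttrans + RTT = 2 + 20 = 22 ms
Need W * Ttrans >= Ttrans + RTT  ->  W >= (Ttrans + RTT) / Ttrans
(Ttrans + RTT) / Ttrans = 22 / 2 = 11
W_min = ceil(11) = 11

11


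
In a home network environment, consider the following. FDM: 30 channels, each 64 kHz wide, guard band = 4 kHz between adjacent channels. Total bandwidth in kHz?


Given: 30 channels, 64 kHz each, guard = 4 kHz
Channel bandwidth = 30 * 64 = 1920 kHz
Guard bands = 29 gaps * 4 kHz = 116 kHz
Total = 1920 + 116 = 2036 kHz

2036


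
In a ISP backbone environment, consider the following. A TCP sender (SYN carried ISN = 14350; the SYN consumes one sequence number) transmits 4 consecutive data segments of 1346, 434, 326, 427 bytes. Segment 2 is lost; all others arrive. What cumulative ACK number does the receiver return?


SYN uses sequence number 14350; first data byte = ISN + 1 = 14351.
Segment 1: SEQ = 14351, len = 1346 B, covers [14351, 15696]
Segment 2: SEQ = 15697, len = 434 B, covers [15697, 16130] [LOST]
Segment 3: SEQ = 16131, len = 326 B, covers [16131, 16456]
Segment 4: SEQ = 16457, len = 427 B, covers [16457, 16883]
In-order data received: bytes [14351, 15696] (segments 1..1).
Segment 2 missing -> gap begins at byte 15697; later segments buffered out of order.
Cumulative ACK = next expected in-order byte = 14351 + 1346 = 15697

15697


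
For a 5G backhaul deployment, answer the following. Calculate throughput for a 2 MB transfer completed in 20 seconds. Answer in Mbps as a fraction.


Given: file = 2 MB, time = 20 s
File in Mb = 2 * 8 = 16 Mb
Throughput = 16 / 20 Mbps
Throughput = 4/5 Mbps

4/5


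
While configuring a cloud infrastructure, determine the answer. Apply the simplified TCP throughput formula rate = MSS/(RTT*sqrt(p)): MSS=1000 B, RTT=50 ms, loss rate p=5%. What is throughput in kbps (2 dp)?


Given: MSS = 1000 bytes, RTT = 50 ms, loss = 5%
RTT in seconds = 50 / 1000 = 0.05
Loss rate = 5% = 0.05
sqrt(loss) = sqrt(0.05) = 0.223606797750
Throughput (bytes/s) = 1000 / (0.05 * 0.223606797750) = 89442.7191
Throughput (kbps) = 89442.7191 * 8 / 1000 = 715.541753 -> 715.54 kbps (2 dp)

715.54


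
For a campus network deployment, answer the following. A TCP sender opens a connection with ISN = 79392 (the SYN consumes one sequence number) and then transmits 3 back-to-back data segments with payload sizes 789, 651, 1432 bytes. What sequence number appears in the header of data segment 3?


The SYN occupies sequence number ISN = 79392, so the first data byte is ISN + 1 = 79393.
SEQ of data segment i = (ISN + 1) + sum of payload sizes of segments 1..i-1.
Segment 1: SEQ = 79393, payload = 789 bytes
Segment 2: SEQ = 80182, payload = 651 bytes
Segment 3: SEQ = 80833, payload = 1432 bytes
SEQ of segment 3 = 79393 + 789 + 651 = 80833

80833


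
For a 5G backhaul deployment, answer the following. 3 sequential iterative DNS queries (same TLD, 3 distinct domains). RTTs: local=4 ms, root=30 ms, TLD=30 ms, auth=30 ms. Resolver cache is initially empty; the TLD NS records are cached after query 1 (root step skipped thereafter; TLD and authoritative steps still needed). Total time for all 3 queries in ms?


Lookup 1 (cold cache): local + root + TLD + auth = 4 + 30 + 30 + 30 = 94 ms
Lookups 2..3 (TLD NS cached -> skip root; new domain -> still ask TLD and auth): local + TLD + auth = 4 + 30 + 30 = 64 ms each
Remaining 2 lookups: 2 * 64 = 128 ms
Total = 94 + 128 = 222 ms

222


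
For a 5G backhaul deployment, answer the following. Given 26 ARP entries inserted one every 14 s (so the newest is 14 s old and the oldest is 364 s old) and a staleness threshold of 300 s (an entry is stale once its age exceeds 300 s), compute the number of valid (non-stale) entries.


Ages are k * 364/26 s for k = 1..26 (spacing = 14.0000 s).
Entry k is valid iff k * 364/26 <= 300 iff k <= 26 * 300 / 364 = 21.4286
n_valid = floor(21.4286) = 21
(n_stale = 26 - 21 = 5)

21


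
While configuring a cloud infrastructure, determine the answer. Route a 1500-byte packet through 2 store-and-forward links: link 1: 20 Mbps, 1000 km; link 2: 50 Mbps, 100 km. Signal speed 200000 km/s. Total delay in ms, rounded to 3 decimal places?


Packet = 1500 bytes = 12000 bits. Store-and-forward: sum (t_trans + t_prop) per link.
Link 1: t_trans = 12000/(20*10^6) s = 0.6000 ms; t_prop = 1000/200000 s = 5.0000 ms; subtotal = 5.6000 ms
Link 2: t_trans = 12000/(50*10^6) s = 0.2400 ms; t_prop = 100/200000 s = 0.5000 ms; subtotal = 0.7400 ms
End-to-end = 5.6000 + 0.7400 = 6.3400 ms -> 6.340 ms (3 dp)

6.340


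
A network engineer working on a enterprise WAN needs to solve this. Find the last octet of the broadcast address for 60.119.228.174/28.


Given: IP = 60.119.228.174, prefix = /28
Host bits = 32 - 28 = 4
Network last octet = 174 AND mask = 160
Host part size = 2^4 - 1 = 15
Broadcast last octet = 160 OR 15 = 175

175


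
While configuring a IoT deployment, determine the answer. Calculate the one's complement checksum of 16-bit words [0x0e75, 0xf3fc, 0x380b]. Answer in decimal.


Given words: [0x0e75, 0xf3fc, 0x380b]
Step 1: Sum all words
Raw sum = 3701 + 62460 + 14347 = 80508
Step 2: Fold carry: (14972 + 1) = 14973
One's complement = ~14973 & 0xFFFF = 50562

50562


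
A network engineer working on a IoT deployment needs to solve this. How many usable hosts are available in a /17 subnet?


Given: subnet mask /17
Host bits = 32 - 17 = 15
Total addresses = 2^15 = 32768
Usable hosts = 32768 - 2 (network + broadcast) = 32766

32766


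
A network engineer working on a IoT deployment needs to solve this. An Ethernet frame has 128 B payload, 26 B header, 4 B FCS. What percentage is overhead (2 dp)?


Given: payload = 128 B, header = 26 B, trailer = 4 B
Overhead bytes = header + trailer = 26 + 4 = 30
Total frame = payload + overhead = 128 + 30 = 158
Overhead % = 30 / 158 * 100 = 18.9873% -> 18.99% (2 dp)

18.99


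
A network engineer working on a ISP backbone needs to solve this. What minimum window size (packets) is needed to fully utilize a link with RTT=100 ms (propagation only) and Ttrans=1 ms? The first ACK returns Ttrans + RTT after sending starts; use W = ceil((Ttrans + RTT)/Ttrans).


Given: Ttrans = 1 ms, RTT = 100 ms (= 2 * Tprop, Tprop = 50 ms)
Time until first ACK returns = Ttrans + RTT = 1 + 100 = 101 ms
Need W * Ttrans >= Ttrans + RTT  ->  W >= (Ttrans + RTT) / Ttrans
(Ttrans + RTT) / Ttrans = 101 / 1 = 101
W_min = ceil(101) = 101

101


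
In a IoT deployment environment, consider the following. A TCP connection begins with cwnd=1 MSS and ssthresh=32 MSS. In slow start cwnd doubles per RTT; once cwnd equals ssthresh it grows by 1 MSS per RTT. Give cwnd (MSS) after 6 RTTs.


RTT 0: cwnd = 1 MSS (initial)
RTT 1: cwnd = 2 MSS (slow start, doubled)
RTT 2: cwnd = 4 MSS (slow start, doubled)
RTT 3: cwnd = 8 MSS (slow start, doubled)
RTT 4: cwnd = 16 MSS (slow start, doubled)
RTT 5: cwnd = 32 MSS (slow start, doubled)
RTT 6: cwnd = 33 MSS (congestion avoidance, +1)

33


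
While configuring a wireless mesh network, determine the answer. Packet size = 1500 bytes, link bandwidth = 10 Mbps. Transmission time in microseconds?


Given: packet = 1500 bytes, bandwidth = 10 Mbps
Packet in bits = 1500 * 8 = 12000 bits
Bandwidth = 10 * 10^6 = 10000000 bps
Time = 12000 / 10000000 seconds
Time in us = 12000 * 10^6 / 10000000 = 1200

1200


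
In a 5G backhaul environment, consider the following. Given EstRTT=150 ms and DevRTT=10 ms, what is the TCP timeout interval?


Given: EstRTT = 150 ms, DevRTT = 10 ms
Timeout = EstRTT + 4 * DevRTT
4 * DevRTT = 4 * 10 = 40
Timeout = 150 + 40 = 190 ms

190


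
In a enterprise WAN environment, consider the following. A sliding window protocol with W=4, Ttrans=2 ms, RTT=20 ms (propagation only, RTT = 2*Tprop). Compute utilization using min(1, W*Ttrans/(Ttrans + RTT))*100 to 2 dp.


Given: W = 4, Ttrans = 2 ms, RTT = 20 ms (= 2 * Tprop, Tprop = 10 ms)
Cycle time = Ttrans + RTT = 2 + 20 = 22 ms (first packet sent until its ACK returns)
W * Ttrans = 4 * 2 = 8 ms of sending per cycle
W * Ttrans / (Ttrans + RTT) = 8 / 22 = 0.363636
U = min(1, 0.363636) = 0.363636
U% = 36.36%

36.36


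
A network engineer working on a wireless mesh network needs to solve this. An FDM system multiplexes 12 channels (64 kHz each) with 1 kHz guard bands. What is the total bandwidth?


Given: 12 channels, 64 kHz each, guard = 1 kHz
Channel bandwidth = 12 * 64 = 768 kHz
Guard bands = 11 gaps * 1 kHz = 11 kHz
Total = 768 + 11 = 779 kHz

779


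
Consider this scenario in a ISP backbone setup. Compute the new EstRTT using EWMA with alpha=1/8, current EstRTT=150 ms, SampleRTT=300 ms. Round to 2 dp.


Given: EstRTT = 150 ms, SampleRTT = 300 ms, alpha = 1/8
New EstRTT = (1 - alpha) * EstRTT + alpha * SampleRTT
(7/8) * 150 = 131.25
(1/8) * 300 = 37.5
New EstRTT = 131.25 + 37.5 = 168.75 ms -> 168.75 ms (2 dp)

168.75


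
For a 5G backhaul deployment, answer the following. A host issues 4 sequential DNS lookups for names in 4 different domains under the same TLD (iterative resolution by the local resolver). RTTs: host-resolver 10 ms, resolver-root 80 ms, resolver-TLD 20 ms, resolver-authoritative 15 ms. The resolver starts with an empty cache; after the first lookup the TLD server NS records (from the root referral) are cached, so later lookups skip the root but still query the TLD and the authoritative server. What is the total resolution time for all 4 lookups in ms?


Lookup 1 (cold cache): local + root + TLD + auth = 10 + 80 + 20 + 15 = 125 ms
Lookups 2..4 (TLD NS cached -> skip root; new domain -> still ask TLD and auth): local + TLD + auth = 10 + 20 + 15 = 45 ms each
Remaining 3 lookups: 3 * 45 = 135 ms
Total = 125 + 135 = 260 ms

260


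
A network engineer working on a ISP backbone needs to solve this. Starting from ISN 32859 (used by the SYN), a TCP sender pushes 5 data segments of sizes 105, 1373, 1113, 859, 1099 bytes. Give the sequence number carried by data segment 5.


The SYN occupies sequence number ISN = 32859, so the first data byte is ISN + 1 = 32860.
SEQ of data segment i = (ISN + 1) + sum of payload sizes of segments 1..i-1.
Segment 1: SEQ = 32860, payload = 105 bytes
Segment 2: SEQ = 32965, payload = 1373 bytes
Segment 3: SEQ = 34338, payload = 1113 bytes
Segment 4: SEQ = 35451, payload = 859 bytes
Segment 5: SEQ = 36310, payload = 1099 bytes
SEQ of segment 5 = 32860 + 105 + 1373 + 1113 + 859 = 36310

36310


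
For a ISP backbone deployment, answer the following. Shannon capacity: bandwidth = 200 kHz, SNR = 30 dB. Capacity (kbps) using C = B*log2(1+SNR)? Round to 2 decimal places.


Given: B = 200 kHz, SNR = 30 dB
SNR linear = 10^(30/10) = 1000
1 + SNR = 1001
log2(1001) = 9.9672262588
C = 200 * 1000 * 9.9672262588 = 1993445.2518 bps
C = 1993.445252 kbps -> 1993.45 kbps (2 dp)

1993.45


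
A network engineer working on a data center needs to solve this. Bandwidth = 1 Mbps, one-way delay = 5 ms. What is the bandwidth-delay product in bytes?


Given: bandwidth = 1 Mbps, delay = 5 ms
BDP in bits = 1 * 10^6 * 5 / 1000
BDP in bits = 5000
BDP in bytes = 5000 / 8 = 625

625


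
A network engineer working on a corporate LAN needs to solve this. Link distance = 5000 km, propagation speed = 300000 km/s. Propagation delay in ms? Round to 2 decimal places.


Given: distance = 5000 km, speed = 300000 km/s
Delay = distance / speed = 5000 / 300000 seconds
Delay in ms = 5000 * 1000 / 300000
Delay = 16.6667 ms
Rounded to 2 dp = 16.67 ms

16.67


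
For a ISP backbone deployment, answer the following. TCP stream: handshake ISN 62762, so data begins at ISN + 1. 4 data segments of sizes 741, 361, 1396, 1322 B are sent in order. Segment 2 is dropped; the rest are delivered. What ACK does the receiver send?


SYN uses sequence number 62762; first data byte = ISN + 1 = 62763.
Segment 1: SEQ = 62763, len = 741 B, covers [62763, 63503]
Segment 2: SEQ = 63504, len = 361 B, covers [63504, 63864] [LOST]
Segment 3: SEQ = 63865, len = 1396 B, covers [63865, 65260]
Segment 4: SEQ = 65261, len = 1322 B, covers [65261, 66582]
In-order data received: bytes [62763, 63503] (segments 1..1).
Segment 2 missing -> gap begins at byte 63504; later segments buffered out of order.
Cumulative ACK = next expected in-order byte = 62763 + 741 = 63504

63504


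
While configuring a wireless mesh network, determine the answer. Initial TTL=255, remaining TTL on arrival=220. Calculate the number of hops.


Given: initial TTL = 255, received TTL = 220
Hops = initial TTL - received TTL
Hops = 255 - 220 = 35

35


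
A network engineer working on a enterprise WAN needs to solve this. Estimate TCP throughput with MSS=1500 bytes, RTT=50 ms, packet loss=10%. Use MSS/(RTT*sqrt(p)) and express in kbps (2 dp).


Given: MSS = 1500 bytes, RTT = 50 ms, loss = 10%
RTT in seconds = 50 / 1000 = 0.05
Loss rate = 10% = 0.1
sqrt(loss) = sqrt(0.1) = 0.316227766017
Throughput (bytes/s) = 1500 / (0.05 * 0.316227766017) = 94868.3298
Throughput (kbps) = 94868.3298 * 8 / 1000 = 758.946638 -> 758.95 kbps (2 dp)

758.95


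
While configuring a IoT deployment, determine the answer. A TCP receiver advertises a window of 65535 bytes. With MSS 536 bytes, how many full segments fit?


Given: RWND = 65535 bytes, MSS = 536 bytes
Full segments = floor(RWND / MSS)
Full segments = floor(65535 / 536)
Full segments = floor(122.2668) = 122

122


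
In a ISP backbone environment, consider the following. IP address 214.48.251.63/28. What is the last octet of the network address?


Given: IP = 214.48.251.63, prefix = /28
Subnet mask = 255.255.255.240
Last octet of IP: 63
Last octet of mask: 240
Network last octet = 63 AND 240 = 48

48


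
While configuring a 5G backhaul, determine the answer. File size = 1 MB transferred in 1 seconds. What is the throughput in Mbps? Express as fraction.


Given: file = 1 MB, time = 1 s
File in Mb = 1 * 8 = 8 Mb
Throughput = 8 / 1 Mbps
Throughput = 8 Mbps

8


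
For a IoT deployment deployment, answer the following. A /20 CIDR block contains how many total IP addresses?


Given: CIDR prefix /20
Host bits = 32 - 20 = 12
Total addresses = 2^12 = 4096

4096


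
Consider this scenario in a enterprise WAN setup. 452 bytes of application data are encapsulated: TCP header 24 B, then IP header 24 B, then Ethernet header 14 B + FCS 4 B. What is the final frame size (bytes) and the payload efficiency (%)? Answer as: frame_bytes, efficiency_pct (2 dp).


TCP segment = 452 + 24 = 476 B
IP packet = 476 + 24 = 500 B
Ethernet frame = 500 + 14 + 4 = 518 B
Efficiency = app / frame = 452 / 518 = 0.872587 = 87.2587% -> 87.26% (2 dp)

518, 87.26


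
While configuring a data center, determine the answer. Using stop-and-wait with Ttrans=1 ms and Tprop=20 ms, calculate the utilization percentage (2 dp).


Given: Ttrans = 1 ms, Tprop = 20 ms
RTT = 2 * Tprop = 2 * 20 = 40 ms
U = Ttrans / (Ttrans + RTT)
U = 1 / (1 + 40)
U = 1 / 41 = 0.02439
U% = 2.44%

2.44


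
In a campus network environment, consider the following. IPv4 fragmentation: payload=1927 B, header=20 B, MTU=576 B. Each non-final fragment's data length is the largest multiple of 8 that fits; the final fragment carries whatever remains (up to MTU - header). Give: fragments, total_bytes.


Max data per non-final fragment = floor((MTU - header)/8)*8 = floor((576 - 20)/8)*8 = floor(556/8)*8 = 552 B
Final fragment needs no 8-byte alignment: it can carry up to MTU - header = 556 B
Non-final fragments needed = ceil((payload - 556) / 552) = ceil(1371/552) = ceil(2.4837) = 3
Number of fragments = 3 + 1 = 4
Fragment sizes (data): 3 * 552 B + 271 B (last, 271 <= 556 OK)
Total bytes sent = payload + n_frags * header = 1927 + 4*20 = 1927 + 80 = 2007 B

4, 2007


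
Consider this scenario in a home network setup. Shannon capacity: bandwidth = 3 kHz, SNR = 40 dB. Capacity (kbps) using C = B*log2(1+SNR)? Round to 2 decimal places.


Given: B = 3 kHz, SNR = 40 dB
SNR linear = 10^(40/10) = 10000
1 + SNR = 10001
log2(10001) = 13.2878566418
C = 3 * 1000 * 13.2878566418 = 39863.5699 bps
C = 39.863570 kbps -> 39.86 kbps (2 dp)

39.86


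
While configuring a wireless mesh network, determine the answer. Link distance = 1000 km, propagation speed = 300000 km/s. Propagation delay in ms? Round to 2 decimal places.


Given: distance = 1000 km, speed = 300000 km/s
Delay = distance / speed = 1000 / 300000 seconds
Delay in ms = 1000 * 1000 / 300000
Delay = 3.3333 ms
Rounded to 2 dp = 3.33 ms

3.33


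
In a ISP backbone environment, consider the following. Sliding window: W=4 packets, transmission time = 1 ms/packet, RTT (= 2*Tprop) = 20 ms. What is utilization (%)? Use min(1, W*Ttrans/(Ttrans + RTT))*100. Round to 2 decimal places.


Given: W = 4, Ttrans = 1 ms, RTT = 20 ms (= 2 * Tprop, Tprop = 10 ms)
Cycle time = Ttrans + RTT = 1 + 20 = 21 ms (first packet sent until its ACK returns)
W * Ttrans = 4 * 1 = 4 ms of sending per cycle
W * Ttrans / (Ttrans + RTT) = 4 / 21 = 0.190476
U = min(1, 0.190476) = 0.190476
U% = 19.05%

19.05


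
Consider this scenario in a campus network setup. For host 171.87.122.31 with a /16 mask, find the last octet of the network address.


Given: IP = 171.87.122.31, prefix = /16
Subnet mask = 255.255.0.0
Last octet of IP: 31
Last octet of mask: 0
Network last octet = 31 AND 0 = 0

0


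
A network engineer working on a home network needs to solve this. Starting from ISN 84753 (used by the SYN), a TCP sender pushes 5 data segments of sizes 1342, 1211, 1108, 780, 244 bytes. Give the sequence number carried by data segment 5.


The SYN occupies sequence number ISN = 84753, so the first data byte is ISN + 1 = 84754.
SEQ of data segment i = (ISN + 1) + sum of payload sizes of segments 1..i-1.
Segment 1: SEQ = 84754, payload = 1342 bytes
Segment 2: SEQ = 86096, payload = 1211 bytes
Segment 3: SEQ = 87307, payload = 1108 bytes
Segment 4: SEQ = 88415, payload = 780 bytes
Segment 5: SEQ = 89195, payload = 244 bytes
SEQ of segment 5 = 84754 + 1342 + 1211 + 1108 + 780 = 89195

89195


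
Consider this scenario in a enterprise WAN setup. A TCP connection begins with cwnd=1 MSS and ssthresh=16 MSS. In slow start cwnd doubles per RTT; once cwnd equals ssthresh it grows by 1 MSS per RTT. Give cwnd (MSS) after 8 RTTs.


RTT 0: cwnd = 1 MSS (initial)
RTT 1: cwnd = 2 MSS (slow start, doubled)
RTT 2: cwnd = 4 MSS (slow start, doubled)
RTT 3: cwnd = 8 MSS (slow start, doubled)
RTT 4: cwnd = 16 MSS (slow start, doubled)
RTT 5: cwnd = 17 MSS (congestion avoidance, +1)
RTT 6: cwnd = 18 MSS (congestion avoidance, +1)
RTT 7: cwnd = 19 MSS (congestion avoidance, +1)
RTT 8: cwnd = 20 MSS (congestion avoidance, +1)

20


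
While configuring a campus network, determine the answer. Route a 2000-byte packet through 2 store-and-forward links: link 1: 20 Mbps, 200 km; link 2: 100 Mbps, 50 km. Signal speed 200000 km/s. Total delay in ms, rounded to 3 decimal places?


Packet = 2000 bytes = 16000 bits. Store-and-forward: sum (t_trans + t_prop) per link.
Link 1: t_trans = 16000/(20*10^6) s = 0.8000 ms; t_prop = 200/200000 s = 1.0000 ms; subtotal = 1.8000 ms
Link 2: t_trans = 16000/(100*10^6) s = 0.1600 ms; t_prop = 50/200000 s = 0.2500 ms; subtotal = 0.4100 ms
End-to-end = 1.8000 + 0.4100 = 2.2100 ms -> 2.210 ms (3 dp)

2.210


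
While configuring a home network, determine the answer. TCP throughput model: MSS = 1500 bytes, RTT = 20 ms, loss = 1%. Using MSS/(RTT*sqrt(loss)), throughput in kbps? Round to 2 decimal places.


Given: MSS = 1500 bytes, RTT = 20 ms, loss = 1%
RTT in seconds = 20 / 1000 = 0.02
Loss rate = 1% = 0.01
sqrt(loss) = sqrt(0.01) = 0.1
Throughput (bytes/s) = 1500 / (0.02 * 0.1) = 750000.0000
Throughput (kbps) = 750000.0000 * 8 / 1000 = 6000.000000 -> 6000.00 kbps (2 dp)

6000.00


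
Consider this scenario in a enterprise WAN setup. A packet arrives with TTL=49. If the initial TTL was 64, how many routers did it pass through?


Given: initial TTL = 64, received TTL = 49
Hops = initial TTL - received TTL
Hops = 64 - 49 = 15

15


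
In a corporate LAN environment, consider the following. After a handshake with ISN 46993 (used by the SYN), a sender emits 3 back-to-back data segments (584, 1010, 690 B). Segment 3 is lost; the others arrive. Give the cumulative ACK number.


SYN uses sequence number 46993; first data byte = ISN + 1 = 46994.
Segment 1: SEQ = 46994, len = 584 B, covers [46994, 47577]
Segment 2: SEQ = 47578, len = 1010 B, covers [47578, 48587]
Segment 3: SEQ = 48588, len = 690 B, covers [48588, 49277] [LOST]
In-order data received: bytes [46994, 48587] (segments 1..2).
Segment 3 missing -> gap begins at byte 48588.
Cumulative ACK = next expected in-order byte = 46994 + 584 + 1010 = 48588

48588


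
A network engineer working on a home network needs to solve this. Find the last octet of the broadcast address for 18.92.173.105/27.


Given: IP = 18.92.173.105, prefix = /27
Host bits = 32 - 27 = 5
Network last octet = 105 AND mask = 96
Host part size = 2^5 - 1 = 31
Broadcast last octet = 96 OR 31 = 127

127


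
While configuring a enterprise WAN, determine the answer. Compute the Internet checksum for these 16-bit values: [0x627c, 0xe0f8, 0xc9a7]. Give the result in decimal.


Given words: [0x627c, 0xe0f8, 0xc9a7]
Step 1: Sum all words
Raw sum = 25212 + 57592 + 51623 = 134427
Step 2: Fold carry: (3355 + 2) = 3357
One's complement = ~3357 & 0xFFFF = 62178

62178


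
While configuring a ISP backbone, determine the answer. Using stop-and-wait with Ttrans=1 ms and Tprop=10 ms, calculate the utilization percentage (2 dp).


Given: Ttrans = 1 ms, Tprop = 10 ms
RTT = 2 * Tprop = 2 * 10 = 20 ms
U = Ttrans / (Ttrans + RTT)
U = 1 / (1 + 20)
U = 1 / 21 = 0.047619
U% = 4.76%

4.76


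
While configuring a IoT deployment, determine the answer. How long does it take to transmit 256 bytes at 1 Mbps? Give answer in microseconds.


Given: packet = 256 bytes, bandwidth = 1 Mbps
Packet in bits = 256 * 8 = 2048 bits
Bandwidth = 1 * 10^6 = 1000000 bps
Time = 2048 / 1000000 seconds
Time in us = 2048 * 10^6 / 1000000 = 2048

2048


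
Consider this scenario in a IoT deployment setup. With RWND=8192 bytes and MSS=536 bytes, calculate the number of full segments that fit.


Given: RWND = 8192 bytes, MSS = 536 bytes
Full segments = floor(RWND / MSS)
Full segments = floor(8192 / 536)
Full segments = floor(15.2836) = 15

15


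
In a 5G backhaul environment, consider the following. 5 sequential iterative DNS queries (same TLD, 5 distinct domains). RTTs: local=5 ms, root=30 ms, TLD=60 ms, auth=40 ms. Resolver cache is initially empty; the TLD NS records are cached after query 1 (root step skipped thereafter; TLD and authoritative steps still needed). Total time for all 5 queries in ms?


Lookup 1 (cold cache): local + root + TLD + auth = 5 + 30 + 60 + 40 = 135 ms
Lookups 2..5 (TLD NS cached -> skip root; new domain -> still ask TLD and auth): local + TLD + auth = 5 + 60 + 40 = 105 ms each
Remaining 4 lookups: 4 * 105 = 420 ms
Total = 135 + 420 = 555 ms

555


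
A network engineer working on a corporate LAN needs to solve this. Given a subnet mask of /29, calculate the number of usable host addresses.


Given: subnet mask /29
Host bits = 32 - 29 = 3
Total addresses = 2^3 = 8
Usable hosts = 8 - 2 (network + broadcast) = 6

6


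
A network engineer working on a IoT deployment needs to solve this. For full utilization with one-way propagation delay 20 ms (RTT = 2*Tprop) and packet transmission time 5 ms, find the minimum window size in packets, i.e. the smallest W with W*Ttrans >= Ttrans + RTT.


Given: Ttrans = 5 ms, RTT = 40 ms (= 2 * Tprop, Tprop = 20 ms)
Time until first ACK returns = Ttrans + RTT = 5 + 40 = 45 ms
Need W * Ttrans >= Ttrans + RTT  ->  W >= (Ttrans + RTT) / Ttrans
(Ttrans + RTT) / Ttrans = 45 / 5 = 9
W_min = ceil(9) = 9

9


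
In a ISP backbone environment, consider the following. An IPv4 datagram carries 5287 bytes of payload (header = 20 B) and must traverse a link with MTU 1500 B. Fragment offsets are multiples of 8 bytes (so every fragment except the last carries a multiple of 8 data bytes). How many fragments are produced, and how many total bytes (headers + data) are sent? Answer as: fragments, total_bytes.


Max data per non-final fragment = floor((MTU - header)/8)*8 = floor((1500 - 20)/8)*8 = floor(1480/8)*8 = 1480 B
Final fragment needs no 8-byte alignment: it can carry up to MTU - header = 1480 B
Non-final fragments needed = ceil((payload - 1480) / 1480) = ceil(3807/1480) = ceil(2.5723) = 3
Number of fragments = 3 + 1 = 4
Fragment sizes (data): 3 * 1480 B + 847 B (last, 847 <= 1480 OK)
Total bytes sent = payload + n_frags * header = 5287 + 4*20 = 5287 + 80 = 5367 B

4, 5367


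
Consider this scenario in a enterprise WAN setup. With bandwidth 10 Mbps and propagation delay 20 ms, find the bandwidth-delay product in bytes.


Given: bandwidth = 10 Mbps, delay = 20 ms
BDP in bits = 10 * 10^6 * 20 / 1000
BDP in bits = 200000
BDP in bytes = 200000 / 8 = 25000

25000


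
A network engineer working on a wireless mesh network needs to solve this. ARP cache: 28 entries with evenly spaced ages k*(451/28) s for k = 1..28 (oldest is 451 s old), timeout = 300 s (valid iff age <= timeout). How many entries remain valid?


Ages are k * 451/28 s for k = 1..28 (spacing = 16.1071 s).
Entry k is valid iff k * 451/28 <= 300 iff k <= 28 * 300 / 451 = 18.6253
n_valid = floor(18.6253) = 18
(n_stale = 28 - 18 = 10)

18


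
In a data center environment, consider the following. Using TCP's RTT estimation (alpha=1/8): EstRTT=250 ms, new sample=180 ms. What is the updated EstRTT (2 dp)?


Given: EstRTT = 250 ms, SampleRTT = 180 ms, alpha = 1/8
New EstRTT = (1 - alpha) * EstRTT + alpha * SampleRTT
(7/8) * 250 = 218.75
(1/8) * 180 = 22.5
New EstRTT = 218.75 + 22.5 = 241.25 ms -> 241.25 ms (2 dp)

241.25


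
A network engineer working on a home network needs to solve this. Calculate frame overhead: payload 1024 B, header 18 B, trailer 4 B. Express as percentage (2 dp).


Given: payload = 1024 B, header = 18 B, trailer = 4 B
Overhead bytes = header + trailer = 18 + 4 = 22
Total frame = payload + overhead = 1024 + 22 = 1046
Overhead % = 22 / 1046 * 100 = 2.1033% -> 2.10% (2 dp)

2.10


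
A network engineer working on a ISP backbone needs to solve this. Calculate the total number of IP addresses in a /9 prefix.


Given: CIDR prefix /9
Host bits = 32 - 9 = 23
Total addresses = 2^23 = 8388608

8388608


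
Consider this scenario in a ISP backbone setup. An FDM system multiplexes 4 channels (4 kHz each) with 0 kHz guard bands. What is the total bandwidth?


Given: 4 channels, 4 kHz each, guard = 0 kHz
Channel bandwidth = 4 * 4 = 16 kHz
Guard bands = 3 gaps * 0 kHz = 0 kHz
Total = 16 + 0 = 16 kHz

16


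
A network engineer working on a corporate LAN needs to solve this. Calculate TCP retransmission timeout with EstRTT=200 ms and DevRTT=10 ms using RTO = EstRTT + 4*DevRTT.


Given: EstRTT = 200 ms, DevRTT = 10 ms
Timeout = EstRTT + 4 * DevRTT
4 * DevRTT = 4 * 10 = 40
Timeout = 200 + 40 = 240 ms

240


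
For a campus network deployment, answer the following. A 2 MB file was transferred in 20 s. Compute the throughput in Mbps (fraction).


Given: file = 2 MB, time = 20 s
File in Mb = 2 * 8 = 16 Mb
Throughput = 16 / 20 Mbps
Throughput = 4/5 Mbps

4/5


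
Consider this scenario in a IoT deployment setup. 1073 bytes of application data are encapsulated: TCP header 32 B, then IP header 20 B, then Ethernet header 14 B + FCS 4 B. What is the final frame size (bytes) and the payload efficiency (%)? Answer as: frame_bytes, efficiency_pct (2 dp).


TCP segment = 1073 + 32 = 1105 B
IP packet = 1105 + 20 = 1125 B
Ethernet frame = 1125 + 14 + 4 = 1143 B
Efficiency = app / frame = 1073 / 1143 = 0.938758 = 93.8758% -> 93.88% (2 dp)

1143, 93.88


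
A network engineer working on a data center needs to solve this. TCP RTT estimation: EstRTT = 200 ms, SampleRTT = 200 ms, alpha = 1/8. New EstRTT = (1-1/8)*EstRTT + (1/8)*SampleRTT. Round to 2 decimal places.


Given: EstRTT = 200 ms, SampleRTT = 200 ms, alpha = 1/8
New EstRTT = (1 - alpha) * EstRTT + alpha * SampleRTT
(7/8) * 200 = 175
(1/8) * 200 = 25
New EstRTT = 175 + 25 = 200 ms -> 200.00 ms (2 dp)

200.00


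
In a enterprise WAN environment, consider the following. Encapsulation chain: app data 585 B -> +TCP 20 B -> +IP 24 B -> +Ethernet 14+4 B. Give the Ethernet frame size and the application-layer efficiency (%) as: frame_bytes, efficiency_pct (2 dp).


TCP segment = 585 + 20 = 605 B
IP packet = 605 + 24 = 629 B
Ethernet frame = 629 + 14 + 4 = 647 B
Efficiency = app / frame = 585 / 647 = 0.904173 = 90.4173% -> 90.42% (2 dp)

647, 90.42


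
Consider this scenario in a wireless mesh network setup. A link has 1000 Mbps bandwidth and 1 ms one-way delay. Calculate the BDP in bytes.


Given: bandwidth = 1000 Mbps, delay = 1 ms
BDP in bits = 1000 * 10^6 * 1 / 1000
BDP in bits = 1000000
BDP in bytes = 1000000 / 8 = 125000

125000


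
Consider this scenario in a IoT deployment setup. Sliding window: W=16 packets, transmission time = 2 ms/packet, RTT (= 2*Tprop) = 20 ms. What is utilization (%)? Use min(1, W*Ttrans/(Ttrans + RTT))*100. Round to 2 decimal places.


Given: W = 16, Ttrans = 2 ms, RTT = 20 ms (= 2 * Tprop, Tprop = 10 ms)
Cycle time = Ttrans + RTT = 2 + 20 = 22 ms (first packet sent until its ACK returns)
W * Ttrans = 16 * 2 = 32 ms of sending per cycle
W * Ttrans / (Ttrans + RTT) = 32 / 22 = 1.454545
U = min(1, 1.454545) = 1.000000
U% = 100.00%

100.00
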